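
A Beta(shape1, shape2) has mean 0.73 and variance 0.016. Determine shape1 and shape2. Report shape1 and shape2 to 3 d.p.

shape1 = 8.263, shape2 = 3.056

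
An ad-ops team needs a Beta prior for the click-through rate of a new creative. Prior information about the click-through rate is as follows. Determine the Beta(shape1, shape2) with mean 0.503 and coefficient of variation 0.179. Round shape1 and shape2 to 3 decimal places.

shape1 = 15.008, shape2 = 14.829

Var = (CV·μ)² = (0.179×0.503)² = 0.008107.
shape1+shape2 = μ(1−μ)/Var − 1 = 0.249991/0.008107 − 1 = 29.8377.
Thus shape1 = 0.503·29.8377 = 15.008 and shape2 = 0.497·29.8377 = 14.829.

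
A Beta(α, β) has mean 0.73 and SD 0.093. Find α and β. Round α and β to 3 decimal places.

α = 15.906, β = 5.883

σ² = 0.093² = 0.008649.
With s = α+β, Var = μ(1−μ)/(s+1), so s+1 = (0.73×0.27)/0.008649 = 22.7888 and s = 21.7888.
α = μs = 15.906, β = (1−μ)s = 5.883.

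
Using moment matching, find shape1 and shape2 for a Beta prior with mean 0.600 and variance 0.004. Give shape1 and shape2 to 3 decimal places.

shape1 = 35.400, shape2 = 23.600

By moment matching, shape1+shape2 = μ(1−μ)/σ² − 1 = (0.600·0.400)/0.004 − 1 = 60.0000 − 1 = 59.0000.
Since shape1/(shape1+shape2) = μ, shape1 = 0.600·59.0000 = 35.400 and shape2 = 0.400·59.0000 = 23.600.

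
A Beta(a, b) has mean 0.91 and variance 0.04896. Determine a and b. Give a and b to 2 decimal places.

By moment matching, a+b = μ(1−μ)/σ² − 1 = (0.91·0.09)/0.04896 − 1 = 1.6728 − 1 = 0.6728.
Since a/(a+b) = μ, a = 0.91·0.6728 = 0.61 and b = 0.09·0.6728 = 0.06.

a = 0.61, b = 0.06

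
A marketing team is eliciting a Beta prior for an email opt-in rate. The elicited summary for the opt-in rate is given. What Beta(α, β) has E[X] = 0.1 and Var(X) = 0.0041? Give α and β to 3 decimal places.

α = 2.095, β = 18.856

Write ν = α+β; then α = μν and Var = μ(1−μ)/(ν+1).
ν = μ(1−μ)/Var − 1 = 0.09/0.0041 − 1 = 20.9512.
α = 0.1·20.9512 = 2.095, β = 0.9·20.9512 = 18.856.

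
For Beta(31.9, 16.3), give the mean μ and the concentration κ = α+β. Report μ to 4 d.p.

κ = α+β = 31.9+16.3 = 48.2; μ = α/κ = 31.9/48.2 = 0.6618.

μ = 0.6618, κ = 48.2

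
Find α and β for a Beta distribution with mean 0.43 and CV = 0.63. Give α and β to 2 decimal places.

α = 1.01, β = 1.33

Var = (CV·μ)² = (0.63×0.43)² = 0.073387.
α+β = μ(1−μ)/Var − 1 = 0.2451/0.073387 − 1 = 2.3398.
Thus α = 0.43·2.3398 = 1.01 and β = 0.57·2.3398 = 1.33.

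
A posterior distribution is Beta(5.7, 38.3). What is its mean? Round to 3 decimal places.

0.130

E[X] = α/(α+β) = 5.7/44.0 = 0.130.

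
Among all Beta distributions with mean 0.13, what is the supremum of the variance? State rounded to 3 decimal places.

0.113

Var = μ(1−μ)/(α+β+1), which approaches μ(1−μ) as α+β → 0.
So the supremum is μ(1−μ) = 0.13×0.87 = 0.113.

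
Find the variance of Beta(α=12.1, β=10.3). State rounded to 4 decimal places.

Var = αβ/[(α+β)²(α+β+1)] = (12.1×10.3)/(22.4²×23.4) = 124.63/11741.184 = 0.0106.

0.0106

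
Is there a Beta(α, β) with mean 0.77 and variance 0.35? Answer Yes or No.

No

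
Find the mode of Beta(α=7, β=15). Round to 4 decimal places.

The density x^(α−1)(1−x)^(β−1) is maximised at (α−1)/(α+β−2) = 6/20 = 0.3000.

0.3000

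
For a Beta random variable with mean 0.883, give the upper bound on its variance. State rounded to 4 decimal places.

0.1033

Var = μ(1−μ)/(α+β+1), which approaches μ(1−μ) as α+β → 0.
So the supremum is μ(1−μ) = 0.883×0.117 = 0.1033.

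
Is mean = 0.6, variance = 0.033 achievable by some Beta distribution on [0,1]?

The Beta variance bound is σ² < μ(1−μ).
Here μ(1−μ) = 0.6×0.4 = 0.24, and 0.033 < 0.24.

Yes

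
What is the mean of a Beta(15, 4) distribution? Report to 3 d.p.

0.789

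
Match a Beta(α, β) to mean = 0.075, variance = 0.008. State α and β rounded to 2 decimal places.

α = 0.58, β = 7.10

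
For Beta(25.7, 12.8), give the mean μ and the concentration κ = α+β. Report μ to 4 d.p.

κ = α+β = 25.7+12.8 = 38.5; μ = α/κ = 25.7/38.5 = 0.6675.

μ = 0.6675, κ = 38.5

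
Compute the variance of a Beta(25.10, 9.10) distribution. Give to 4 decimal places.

0.0055

μ = 25.10/34.20 = 0.733918; Var = μ(1−μ)/(α+β+1) = 0.1952823/35.20 = 0.0055.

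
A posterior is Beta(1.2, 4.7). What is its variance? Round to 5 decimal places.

0.02348

Var = αβ/[(α+β)²(α+β+1)] = (1.2×4.7)/(5.9²×6.9) = 5.64/240.189 = 0.02348.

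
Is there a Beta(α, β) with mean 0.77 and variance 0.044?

For any Beta, Var(X) < E[X]·(1−E[X]).
Here μ(1−μ) = 0.77×0.23 = 0.1771, and 0.044 < 0.1771.

Yes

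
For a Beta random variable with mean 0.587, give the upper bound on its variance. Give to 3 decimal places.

0.242

Var = μ(1−μ)/(α+β+1), which approaches μ(1−μ) as α+β → 0.
So the supremum is μ(1−μ) = 0.587×0.413 = 0.242.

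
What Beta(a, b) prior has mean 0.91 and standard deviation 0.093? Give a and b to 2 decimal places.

First σ² = 0.008649. Setting a = μn, b = (1−μ)n with n = a+b,
μ(1−μ)/(n+1) = 0.008649 ⇒ n+1 = 0.0819/0.008649 = 9.4693 ⇒ n = 8.4693.
Hence a = 0.91×8.4693 = 7.71, b = 0.09×8.4693 = 0.76.

a = 7.71, b = 0.76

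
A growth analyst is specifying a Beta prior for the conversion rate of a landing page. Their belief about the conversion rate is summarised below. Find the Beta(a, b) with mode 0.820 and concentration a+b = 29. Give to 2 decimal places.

For a,b>1 the mode is (a−1)/(a+b−2), so a = mode·(κ−2)+1 = 0.820×27+1 = 23.14.
And b = (1−mode)·(κ−2)+1 = 0.180×27+1 = 5.86.

a = 23.14, b = 5.86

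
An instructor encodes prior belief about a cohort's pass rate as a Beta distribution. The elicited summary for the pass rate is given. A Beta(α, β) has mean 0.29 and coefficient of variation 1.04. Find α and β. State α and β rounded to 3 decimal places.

α = 0.366, β = 0.897

Var = (CV·μ)² = (1.04×0.29)² = 0.090963.
α+β = μ(1−μ)/Var − 1 = 0.2059/0.090963 − 1 = 1.2636.
Thus α = 0.29·1.2636 = 0.366 and β = 0.71·1.2636 = 0.897.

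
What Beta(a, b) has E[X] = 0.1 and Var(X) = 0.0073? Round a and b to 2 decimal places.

a = 1.13, b = 10.20

Write ν = a+b; then a = μν and Var = μ(1−μ)/(ν+1).
ν = μ(1−μ)/Var − 1 = 0.09/0.0073 − 1 = 11.3288.
a = 0.1·11.3288 = 1.13, b = 0.9·11.3288 = 10.20.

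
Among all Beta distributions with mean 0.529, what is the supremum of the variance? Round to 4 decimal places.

Var = μ(1−μ)/(α+β+1), which approaches μ(1−μ) as α+β → 0.
So the supremum is μ(1−μ) = 0.529×0.471 = 0.2492.

0.2492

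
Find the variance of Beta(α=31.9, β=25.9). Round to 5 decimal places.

0.00421

Var = αβ/[(α+β)²(α+β+1)] = (31.9×25.9)/(57.8²×58.8) = 826.21/196441.392 = 0.00421.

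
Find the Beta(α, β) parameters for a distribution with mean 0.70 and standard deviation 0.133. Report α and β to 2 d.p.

σ² = 0.133² = 0.017689.
With s = α+β, Var = μ(1−μ)/(s+1), so s+1 = (0.70×0.30)/0.017689 = 11.8718 and s = 10.8718.
α = μs = 7.61, β = (1−μ)s = 3.26.

α = 7.61, β = 3.26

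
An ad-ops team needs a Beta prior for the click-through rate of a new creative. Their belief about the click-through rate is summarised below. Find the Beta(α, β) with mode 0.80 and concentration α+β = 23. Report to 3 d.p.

α = 17.800, β = 5.200

Mode = (α−1)/(κ−2) with κ = α+β, so α−1 = 0.80·21 = 16.800.
α = 17.800; β = κ − α = 5.200.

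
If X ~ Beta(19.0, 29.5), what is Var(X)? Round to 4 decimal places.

α+β = 48.5 and αβ = 560.50, so Var = αβ/[(α+β)²(α+β+1)] = 560.50/116436.375 = 0.0048.

0.0048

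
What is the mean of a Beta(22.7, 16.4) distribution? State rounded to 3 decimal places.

0.581

The Beta mean is α/(α+β) = 22.7/(22.7+16.4) = 0.581.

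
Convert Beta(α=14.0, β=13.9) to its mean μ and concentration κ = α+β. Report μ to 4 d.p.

κ = α+β = 14.0+13.9 = 27.9; μ = α/κ = 14.0/27.9 = 0.5018.

μ = 0.5018, κ = 27.9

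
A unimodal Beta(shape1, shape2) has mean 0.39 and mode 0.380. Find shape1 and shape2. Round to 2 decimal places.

shape1 = 9.36, shape2 = 14.64

With s = shape1+shape2: μ = shape1/s and mode = (shape1−1)/(s−2). Eliminating shape1 = μs,
μs − 1 = m(s−2) ⇒ s(μ−m) = 1−2m ⇒ s = 0.240/0.010 = 24.0000.
So shape1 = μs = 9.36, shape2 = (1−μ)s = 14.64.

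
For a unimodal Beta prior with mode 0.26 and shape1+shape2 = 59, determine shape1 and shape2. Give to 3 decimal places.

shape1 = 15.820, shape2 = 43.180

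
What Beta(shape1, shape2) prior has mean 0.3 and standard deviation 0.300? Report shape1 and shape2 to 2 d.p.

shape1 = 0.40, shape2 = 0.93

First σ² = 0.090000. Setting shape1 = μn, shape2 = (1−μ)n with n = shape1+shape2,
μ(1−μ)/(n+1) = 0.090000 ⇒ n+1 = 0.21/0.090000 = 2.3333 ⇒ n = 1.3333.
Hence shape1 = 0.3×1.3333 = 0.40, shape2 = 0.7×1.3333 = 0.93.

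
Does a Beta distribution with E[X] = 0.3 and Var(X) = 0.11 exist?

The Beta variance bound is σ² < μ(1−μ).
Here μ(1−μ) = 0.3×0.7 = 0.21, and 0.11 < 0.21.

Yes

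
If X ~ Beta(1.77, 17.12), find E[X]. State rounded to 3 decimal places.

The Beta mean is α/(α+β) = 1.77/(1.77+17.12) = 0.094.

0.094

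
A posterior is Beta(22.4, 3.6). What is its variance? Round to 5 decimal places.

0.00442

Var = αβ/[(α+β)²(α+β+1)] = (22.4×3.6)/(26.0²×27.0) = 80.64/18252.000 = 0.00442.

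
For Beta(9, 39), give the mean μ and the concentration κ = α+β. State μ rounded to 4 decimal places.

μ = 0.1875, κ = 48

κ = α+β = 9+39 = 48; μ = α/κ = 9/48 = 0.1875.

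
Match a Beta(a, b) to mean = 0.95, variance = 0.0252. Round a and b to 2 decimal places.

a = 0.84, b = 0.04

By moment matching, a+b = μ(1−μ)/σ² − 1 = (0.95·0.05)/0.0252 − 1 = 1.8849 − 1 = 0.8849.
Since a/(a+b) = μ, a = 0.95·0.8849 = 0.84 and b = 0.05·0.8849 = 0.04.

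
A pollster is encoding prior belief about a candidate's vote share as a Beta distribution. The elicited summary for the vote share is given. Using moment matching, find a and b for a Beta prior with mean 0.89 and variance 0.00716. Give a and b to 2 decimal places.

By moment matching, a+b = μ(1−μ)/σ² − 1 = (0.89·0.11)/0.00716 − 1 = 13.6732 − 1 = 12.6732.
Since a/(a+b) = μ, a = 0.89·12.6732 = 11.28 and b = 0.11·12.6732 = 1.39.

a = 11.28, b = 1.39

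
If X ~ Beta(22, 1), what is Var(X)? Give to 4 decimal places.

μ = 22/23 = 0.956522; Var = μ(1−μ)/(α+β+1) = 0.0415879/24 = 0.0017.

0.0017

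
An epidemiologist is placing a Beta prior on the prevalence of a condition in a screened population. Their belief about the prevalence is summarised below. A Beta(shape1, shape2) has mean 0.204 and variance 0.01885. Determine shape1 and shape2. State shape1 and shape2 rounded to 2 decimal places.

By moment matching, shape1+shape2 = μ(1−μ)/σ² − 1 = (0.204·0.796)/0.01885 − 1 = 8.6145 − 1 = 7.6145.
Since shape1/(shape1+shape2) = μ, shape1 = 0.204·7.6145 = 1.55 and shape2 = 0.796·7.6145 = 6.06.

shape1 = 1.55, shape2 = 6.06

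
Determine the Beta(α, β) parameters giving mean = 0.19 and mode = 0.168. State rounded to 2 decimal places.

With s = α+β: μ = α/s and mode = (α−1)/(s−2). Eliminating α = μs,
μs − 1 = m(s−2) ⇒ s(μ−m) = 1−2m ⇒ s = 0.664/0.022 = 30.1818.
So α = μs = 5.73, β = (1−μ)s = 24.45.

α = 5.73, β = 24.45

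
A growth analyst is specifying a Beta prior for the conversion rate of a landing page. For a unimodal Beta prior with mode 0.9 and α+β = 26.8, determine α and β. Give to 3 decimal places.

Mode = (α−1)/(κ−2) with κ = α+β, so α−1 = 0.9·24.8 = 22.320.
α = 23.320; β = κ − α = 3.480.

α = 23.320, β = 3.480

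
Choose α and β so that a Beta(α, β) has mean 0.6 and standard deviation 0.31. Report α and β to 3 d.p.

α = 0.898, β = 0.599

Variance = 0.31² = 0.0961. The moment-matching identity α+β = μ(1−μ)/Var − 1 gives
α+β = 0.24/0.0961 − 1 = 1.4974, so α = μ·1.4974 = 0.898 and β = (1−μ)·1.4974 = 0.599.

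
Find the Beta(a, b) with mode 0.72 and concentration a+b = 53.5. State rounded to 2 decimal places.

Since the density peak of Beta(a,b) is at (a−1)/(a+b−2),
a = 1 + 0.72(53.5−2) = 38.08 and b = 53.5 − 38.08 = 15.42.

a = 38.08, b = 15.42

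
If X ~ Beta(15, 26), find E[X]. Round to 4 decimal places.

The Beta mean is α/(α+β) = 15/(15+26) = 0.3659.

0.3659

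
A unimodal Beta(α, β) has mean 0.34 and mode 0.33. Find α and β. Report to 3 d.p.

α = 11.560, β = 22.440

Let s = α+β. Mean gives α = μs = 0.34s; mode gives (α−1)/(s−2) = 0.33.
Substituting: 0.34s − 1 = 0.33(s−2) = 0.33s − 0.66, so 0.01s = 0.34 and s = 34.0000.
Then α = 0.34×34.0000 = 11.560 and β = s−α = 22.440.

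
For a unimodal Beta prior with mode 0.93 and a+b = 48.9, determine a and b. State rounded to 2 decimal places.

For a,b>1 the mode is (a−1)/(a+b−2), so a = mode·(κ−2)+1 = 0.93×46.9+1 = 44.62.
And b = (1−mode)·(κ−2)+1 = 0.07×46.9+1 = 4.28.

a = 44.62, b = 4.28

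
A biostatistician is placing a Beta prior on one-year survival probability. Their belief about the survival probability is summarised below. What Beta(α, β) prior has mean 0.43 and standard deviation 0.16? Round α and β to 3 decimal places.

α = 3.687, β = 4.887

σ² = 0.16² = 0.0256.
With s = α+β, Var = μ(1−μ)/(s+1), so s+1 = (0.43×0.57)/0.0256 = 9.5742 and s = 8.5742.
α = μs = 3.687, β = (1−μ)s = 4.887.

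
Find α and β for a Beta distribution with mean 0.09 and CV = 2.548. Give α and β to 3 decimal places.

σ = CV·μ = 2.548×0.09 = 0.22932, so σ² = 0.052588.
s+1 = μ(1−μ)/σ² = 0.0819/0.052588 = 1.5574, so s = α+β = 0.5574.
α = μs = 0.050, β = (1−μ)s = 0.507.

α = 0.050, β = 0.507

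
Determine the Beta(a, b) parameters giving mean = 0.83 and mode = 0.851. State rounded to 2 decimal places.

a = 27.75, b = 5.68

Let s = a+b. Mean gives a = μs = 0.83s; mode gives (a−1)/(s−2) = 0.851.
Substituting: 0.83s − 1 = 0.851(s−2) = 0.851s − 1.702, so -0.021s = -0.702 and s = 33.4286.
Then a = 0.83×33.4286 = 27.75 and b = s−a = 5.68.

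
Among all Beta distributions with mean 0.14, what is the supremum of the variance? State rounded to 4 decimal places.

0.1204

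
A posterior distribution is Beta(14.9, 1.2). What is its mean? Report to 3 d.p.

The Beta mean is α/(α+β) = 14.9/(14.9+1.2) = 0.925.

0.925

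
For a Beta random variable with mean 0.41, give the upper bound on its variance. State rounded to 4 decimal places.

0.2419

Var = μ(1−μ)/(α+β+1), which approaches μ(1−μ) as α+β → 0.
So the supremum is μ(1−μ) = 0.41×0.59 = 0.2419.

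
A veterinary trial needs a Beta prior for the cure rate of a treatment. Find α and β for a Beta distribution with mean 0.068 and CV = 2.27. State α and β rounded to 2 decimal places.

α = 0.11, β = 1.55

Var = (CV·μ)² = (2.27×0.068)² = 0.023827.
α+β = μ(1−μ)/Var − 1 = 0.063376/0.023827 − 1 = 1.6598.
Thus α = 0.068·1.6598 = 0.11 and β = 0.932·1.6598 = 1.55.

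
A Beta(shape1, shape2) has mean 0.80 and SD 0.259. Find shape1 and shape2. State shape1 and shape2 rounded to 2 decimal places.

shape1 = 1.11, shape2 = 0.28

First σ² = 0.067081. Setting shape1 = μn, shape2 = (1−μ)n with n = shape1+shape2,
μ(1−μ)/(n+1) = 0.067081 ⇒ n+1 = 0.1600/0.067081 = 2.3852 ⇒ n = 1.3852.
Hence shape1 = 0.80×1.3852 = 1.11, shape2 = 0.20×1.3852 = 0.28.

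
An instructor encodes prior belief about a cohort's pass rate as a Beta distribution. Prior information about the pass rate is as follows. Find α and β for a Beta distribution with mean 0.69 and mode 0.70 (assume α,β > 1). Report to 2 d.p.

Let s = α+β. Mean gives α = μs = 0.69s; mode gives (α−1)/(s−2) = 0.70.
Substituting: 0.69s − 1 = 0.70(s−2) = 0.70s − 1.40, so -0.01s = -0.40 and s = 40.0000.
Then α = 0.69×40.0000 = 27.60 and β = s−α = 12.40.

α = 27.60, β = 12.40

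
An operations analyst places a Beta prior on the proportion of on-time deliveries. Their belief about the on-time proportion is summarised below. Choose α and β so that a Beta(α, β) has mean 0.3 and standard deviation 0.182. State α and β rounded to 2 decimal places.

α = 1.60, β = 3.74

First σ² = 0.033124. Setting α = μn, β = (1−μ)n with n = α+β,
μ(1−μ)/(n+1) = 0.033124 ⇒ n+1 = 0.21/0.033124 = 6.3398 ⇒ n = 5.3398.
Hence α = 0.3×5.3398 = 1.60, β = 0.7×5.3398 = 3.74.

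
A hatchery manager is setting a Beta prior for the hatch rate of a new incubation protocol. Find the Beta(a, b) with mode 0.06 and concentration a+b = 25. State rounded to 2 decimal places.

a = 2.38, b = 22.62

For a,b>1 the mode is (a−1)/(a+b−2), so a = mode·(κ−2)+1 = 0.06×23+1 = 2.38.
And b = (1−mode)·(κ−2)+1 = 0.94×23+1 = 22.62.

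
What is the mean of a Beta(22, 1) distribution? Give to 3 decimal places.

0.957

E[X] = α/(α+β) = 22/23 = 0.957.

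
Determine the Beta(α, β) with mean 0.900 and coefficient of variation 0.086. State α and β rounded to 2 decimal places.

α = 12.62, β = 1.40

σ = CV·μ = 0.086×0.900 = 0.07740, so σ² = 0.005991.
s+1 = μ(1−μ)/σ² = 0.090000/0.005991 = 15.0231, so s = α+β = 14.0231.
α = μs = 12.62, β = (1−μ)s = 1.40.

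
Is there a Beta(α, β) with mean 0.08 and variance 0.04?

For any Beta, Var(X) < E[X]·(1−E[X]).
Here μ(1−μ) = 0.08×0.92 = 0.0736, and 0.04 < 0.0736.

Yes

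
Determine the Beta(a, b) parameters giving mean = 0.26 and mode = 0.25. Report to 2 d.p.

With s = a+b: μ = a/s and mode = (a−1)/(s−2). Eliminating a = μs,
μs − 1 = m(s−2) ⇒ s(μ−m) = 1−2m ⇒ s = 0.50/0.01 = 50.0000.
So a = μs = 13.00, b = (1−μ)s = 37.00.

a = 13.00, b = 37.00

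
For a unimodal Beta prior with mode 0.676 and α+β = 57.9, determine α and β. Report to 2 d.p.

α = 38.79, β = 19.11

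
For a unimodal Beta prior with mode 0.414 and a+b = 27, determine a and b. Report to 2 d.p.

Since the density peak of Beta(a,b) is at (a−1)/(a+b−2),
a = 1 + 0.414(27−2) = 11.35 and b = 27 − 11.35 = 15.65.

a = 11.35, b = 15.65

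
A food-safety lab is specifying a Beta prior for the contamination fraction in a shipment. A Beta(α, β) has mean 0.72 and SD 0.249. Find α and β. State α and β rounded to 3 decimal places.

Variance = 0.249² = 0.062001. The moment-matching identity α+β = μ(1−μ)/Var − 1 gives
α+β = 0.2016/0.062001 − 1 = 2.2516, so α = μ·2.2516 = 1.621 and β = (1−μ)·2.2516 = 0.630.

α = 1.621, β = 0.630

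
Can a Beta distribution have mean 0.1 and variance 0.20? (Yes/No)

The Beta variance bound is σ² < μ(1−μ).
Here μ(1−μ) = 0.1×0.9 = 0.09, and 0.20 ≥ 0.09.

No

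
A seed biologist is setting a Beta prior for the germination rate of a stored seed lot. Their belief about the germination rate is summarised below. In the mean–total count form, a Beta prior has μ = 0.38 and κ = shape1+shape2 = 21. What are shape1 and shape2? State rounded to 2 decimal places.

Split κ in proportion μ : (1−μ): shape1 = 0.38·21 = 7.98, shape2 = 21 − 7.98 = 13.02.

shape1 = 7.98, shape2 = 13.02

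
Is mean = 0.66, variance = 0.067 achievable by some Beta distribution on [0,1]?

For any Beta, Var(X) < E[X]·(1−E[X]).
Here μ(1−μ) = 0.66×0.34 = 0.2244, and 0.067 < 0.2244.

Yes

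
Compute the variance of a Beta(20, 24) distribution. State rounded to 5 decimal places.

α+β = 44 and αβ = 480, so Var = αβ/[(α+β)²(α+β+1)] = 480/87120 = 0.00551.

0.00551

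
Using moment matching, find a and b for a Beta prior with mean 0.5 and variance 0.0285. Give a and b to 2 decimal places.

By moment matching, a+b = μ(1−μ)/σ² − 1 = (0.5·0.5)/0.0285 − 1 = 8.7719 − 1 = 7.7719.
Since a/(a+b) = μ, a = 0.5·7.7719 = 3.89 and b = 0.5·7.7719 = 3.89.

a = 3.89, b = 3.89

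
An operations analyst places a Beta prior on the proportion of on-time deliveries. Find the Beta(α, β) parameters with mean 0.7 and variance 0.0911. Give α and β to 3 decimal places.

α = 0.914, β = 0.392

Write ν = α+β; then α = μν and Var = μ(1−μ)/(ν+1).
ν = μ(1−μ)/Var − 1 = 0.21/0.0911 − 1 = 1.3052.
α = 0.7·1.3052 = 0.914, β = 0.3·1.3052 = 0.392.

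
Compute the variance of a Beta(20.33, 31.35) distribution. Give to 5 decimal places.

0.00453

α+β = 51.68 and αβ = 637.3455, so Var = αβ/[(α+β)²(α+β+1)] = 637.3455/140698.924032 = 0.00453.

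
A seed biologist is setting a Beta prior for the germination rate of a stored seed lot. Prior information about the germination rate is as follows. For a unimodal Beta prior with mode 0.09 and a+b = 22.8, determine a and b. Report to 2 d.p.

a = 2.87, b = 19.93

For a,b>1 the mode is (a−1)/(a+b−2), so a = mode·(κ−2)+1 = 0.09×20.8+1 = 2.87.
And b = (1−mode)·(κ−2)+1 = 0.91×20.8+1 = 19.93.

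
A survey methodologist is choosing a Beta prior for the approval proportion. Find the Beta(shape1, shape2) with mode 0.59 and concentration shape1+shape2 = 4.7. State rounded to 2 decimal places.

Mode = (shape1−1)/(κ−2) with κ = shape1+shape2, so shape1−1 = 0.59·2.7 = 1.59.
shape1 = 2.59; shape2 = κ − shape1 = 2.11.

shape1 = 2.59, shape2 = 2.11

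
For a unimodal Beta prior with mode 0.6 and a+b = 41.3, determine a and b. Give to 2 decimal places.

Mode = (a−1)/(κ−2) with κ = a+b, so a−1 = 0.6·39.3 = 23.58.
a = 24.58; b = κ − a = 16.72.

a = 24.58, b = 16.72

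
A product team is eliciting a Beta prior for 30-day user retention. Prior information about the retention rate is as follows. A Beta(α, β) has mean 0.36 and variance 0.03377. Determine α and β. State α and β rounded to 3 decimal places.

By moment matching, α+β = μ(1−μ)/σ² − 1 = (0.36·0.64)/0.03377 − 1 = 6.8226 − 1 = 5.8226.
Since α/(α+β) = μ, α = 0.36·5.8226 = 2.096 and β = 0.64·5.8226 = 3.726.

α = 2.096, β = 3.726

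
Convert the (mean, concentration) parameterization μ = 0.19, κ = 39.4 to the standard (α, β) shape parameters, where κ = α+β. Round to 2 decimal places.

α = 7.49, β = 31.91

α = μκ = 0.19×39.4 = 7.49 and β = (1−μ)κ = 0.81×39.4 = 31.91.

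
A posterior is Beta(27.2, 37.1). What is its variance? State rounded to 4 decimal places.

μ = 27.2/64.3 = 0.423017; Var = μ(1−μ)/(α+β+1) = 0.2440736/65.3 = 0.0037.

0.0037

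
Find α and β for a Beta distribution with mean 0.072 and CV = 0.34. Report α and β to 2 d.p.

α = 7.96, β = 102.54

σ = CV·μ = 0.34×0.072 = 0.02448, so σ² = 0.000599.
s+1 = μ(1−μ)/σ² = 0.066816/0.000599 = 111.4956, so s = α+β = 110.4956.
α = μs = 7.96, β = (1−μ)s = 102.54.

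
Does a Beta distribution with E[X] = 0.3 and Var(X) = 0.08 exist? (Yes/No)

Yes

For any Beta, Var(X) < E[X]·(1−E[X]).
Here μ(1−μ) = 0.3×0.7 = 0.21, and 0.08 < 0.21.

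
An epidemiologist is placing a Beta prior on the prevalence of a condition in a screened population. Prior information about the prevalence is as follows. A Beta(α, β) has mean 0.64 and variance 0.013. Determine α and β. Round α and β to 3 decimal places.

By moment matching, α+β = μ(1−μ)/σ² − 1 = (0.64·0.36)/0.013 − 1 = 17.7231 − 1 = 16.7231.
Since α/(α+β) = μ, α = 0.64·16.7231 = 10.703 and β = 0.36·16.7231 = 6.020.

α = 10.703, β = 6.020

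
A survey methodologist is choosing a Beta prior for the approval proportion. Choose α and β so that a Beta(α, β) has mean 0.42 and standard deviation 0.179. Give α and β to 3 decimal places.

α = 2.773, β = 3.830

σ² = 0.179² = 0.032041.
With s = α+β, Var = μ(1−μ)/(s+1), so s+1 = (0.42×0.58)/0.032041 = 7.6028 and s = 6.6028.
α = μs = 2.773, β = (1−μ)s = 3.830.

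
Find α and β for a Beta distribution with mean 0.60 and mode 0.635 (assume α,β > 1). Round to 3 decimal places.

Let s = α+β. Mean gives α = μs = 0.60s; mode gives (α−1)/(s−2) = 0.635.
Substituting: 0.60s − 1 = 0.635(s−2) = 0.635s − 1.270, so -0.035s = -0.270 and s = 7.7143.
Then α = 0.60×7.7143 = 4.629 and β = s−α = 3.086.

α = 4.629, β = 3.086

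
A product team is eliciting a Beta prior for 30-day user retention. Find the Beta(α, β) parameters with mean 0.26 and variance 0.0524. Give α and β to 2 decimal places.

α = 0.69, β = 1.98

Write ν = α+β; then α = μν and Var = μ(1−μ)/(ν+1).
ν = μ(1−μ)/Var − 1 = 0.1924/0.0524 − 1 = 2.6718.
α = 0.26·2.6718 = 0.69, β = 0.74·2.6718 = 1.98.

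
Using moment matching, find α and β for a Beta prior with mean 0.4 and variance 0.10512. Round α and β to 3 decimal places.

α = 0.513, β = 0.770

Write ν = α+β; then α = μν and Var = μ(1−μ)/(ν+1).
ν = μ(1−μ)/Var − 1 = 0.24/0.10512 − 1 = 1.2831.
α = 0.4·1.2831 = 0.513, β = 0.6·1.2831 = 0.770.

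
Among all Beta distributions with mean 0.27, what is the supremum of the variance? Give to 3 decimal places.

Var = μ(1−μ)/(α+β+1), which approaches μ(1−μ) as α+β → 0.
So the supremum is μ(1−μ) = 0.27×0.73 = 0.197.

0.197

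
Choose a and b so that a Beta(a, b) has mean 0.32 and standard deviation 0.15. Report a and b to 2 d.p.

a = 2.77, b = 5.90

σ² = 0.15² = 0.0225.
With s = a+b, Var = μ(1−μ)/(s+1), so s+1 = (0.32×0.68)/0.0225 = 9.6711 and s = 8.6711.
a = μs = 2.77, b = (1−μ)s = 5.90.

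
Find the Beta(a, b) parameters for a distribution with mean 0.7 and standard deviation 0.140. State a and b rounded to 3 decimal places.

a = 6.800, b = 2.914

First σ² = 0.019600. Setting a = μn, b = (1−μ)n with n = a+b,
μ(1−μ)/(n+1) = 0.019600 ⇒ n+1 = 0.21/0.019600 = 10.7143 ⇒ n = 9.7143.
Hence a = 0.7×9.7143 = 6.800, b = 0.3×9.7143 = 2.914.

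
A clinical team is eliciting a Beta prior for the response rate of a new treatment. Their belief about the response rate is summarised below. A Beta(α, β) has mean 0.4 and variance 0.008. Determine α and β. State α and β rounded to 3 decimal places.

Write ν = α+β; then α = μν and Var = μ(1−μ)/(ν+1).
ν = μ(1−μ)/Var − 1 = 0.24/0.008 − 1 = 29.0000.
α = 0.4·29.0000 = 11.600, β = 0.6·29.0000 = 17.400.

α = 11.600, β = 17.400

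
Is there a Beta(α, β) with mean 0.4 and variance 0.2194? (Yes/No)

Yes

For any Beta, Var(X) < E[X]·(1−E[X]).
Here μ(1−μ) = 0.4×0.6 = 0.24, and 0.2194 < 0.24.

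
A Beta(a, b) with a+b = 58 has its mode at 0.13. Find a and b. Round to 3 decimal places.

a = 8.280, b = 49.720

Mode = (a−1)/(κ−2) with κ = a+b, so a−1 = 0.13·56 = 7.280.
a = 8.280; b = κ − a = 49.720.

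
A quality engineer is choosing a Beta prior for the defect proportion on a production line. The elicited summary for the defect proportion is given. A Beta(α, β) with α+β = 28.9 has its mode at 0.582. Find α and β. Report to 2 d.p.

For α,β>1 the mode is (α−1)/(α+β−2), so α = mode·(κ−2)+1 = 0.582×26.9+1 = 16.66.
And β = (1−mode)·(κ−2)+1 = 0.418×26.9+1 = 12.24.

α = 16.66, β = 12.24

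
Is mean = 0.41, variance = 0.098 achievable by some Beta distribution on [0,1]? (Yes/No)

Yes

A Beta with mean μ has variance μ(1−μ)/(α+β+1) < μ(1−μ).
Here μ(1−μ) = 0.41×0.59 = 0.2419, and 0.098 < 0.2419.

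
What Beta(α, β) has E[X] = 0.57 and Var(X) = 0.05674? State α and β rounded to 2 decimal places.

By moment matching, α+β = μ(1−μ)/σ² − 1 = (0.57·0.43)/0.05674 − 1 = 4.3197 − 1 = 3.3197.
Since α/(α+β) = μ, α = 0.57·3.3197 = 1.89 and β = 0.43·3.3197 = 1.43.

α = 1.89, β = 1.43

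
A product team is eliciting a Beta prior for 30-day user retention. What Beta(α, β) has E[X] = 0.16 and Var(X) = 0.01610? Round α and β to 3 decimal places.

α = 1.176, β = 6.172

Write ν = α+β; then α = μν and Var = μ(1−μ)/(ν+1).
ν = μ(1−μ)/Var − 1 = 0.1344/0.01610 − 1 = 7.3478.
α = 0.16·7.3478 = 1.176, β = 0.84·7.3478 = 6.172.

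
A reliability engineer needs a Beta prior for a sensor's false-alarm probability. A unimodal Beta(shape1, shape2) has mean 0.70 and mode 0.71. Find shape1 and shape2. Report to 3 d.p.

shape1 = 29.400, shape2 = 12.600

With s = shape1+shape2: μ = shape1/s and mode = (shape1−1)/(s−2). Eliminating shape1 = μs,
μs − 1 = m(s−2) ⇒ s(μ−m) = 1−2m ⇒ s = -0.42/-0.01 = 42.0000.
So shape1 = μs = 29.400, shape2 = (1−μ)s = 12.600.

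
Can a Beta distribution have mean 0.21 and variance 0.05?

A Beta with mean μ has variance μ(1−μ)/(α+β+1) < μ(1−μ).
Here μ(1−μ) = 0.21×0.79 = 0.1659, and 0.05 < 0.1659.

Yes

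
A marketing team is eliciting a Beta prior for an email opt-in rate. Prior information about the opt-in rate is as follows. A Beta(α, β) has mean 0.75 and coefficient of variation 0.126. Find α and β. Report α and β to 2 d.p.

α = 15.00, β = 5.00

σ = CV·μ = 0.126×0.75 = 0.09450, so σ² = 0.008930.
s+1 = μ(1−μ)/σ² = 0.1875/0.008930 = 20.9961, so s = α+β = 19.9961.
α = μs = 15.00, β = (1−μ)s = 5.00.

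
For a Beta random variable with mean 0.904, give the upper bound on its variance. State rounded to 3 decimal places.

0.087

Var = μ(1−μ)/(α+β+1), which approaches μ(1−μ) as α+β → 0.
So the supremum is μ(1−μ) = 0.904×0.096 = 0.087.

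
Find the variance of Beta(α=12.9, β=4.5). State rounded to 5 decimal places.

α+β = 17.4 and αβ = 58.05, so Var = αβ/[(α+β)²(α+β+1)] = 58.05/5570.784 = 0.01042.

0.01042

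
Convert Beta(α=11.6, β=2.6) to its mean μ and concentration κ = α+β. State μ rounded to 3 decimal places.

μ = 0.817, κ = 14.2

κ = α+β = 11.6+2.6 = 14.2; μ = α/κ = 11.6/14.2 = 0.817.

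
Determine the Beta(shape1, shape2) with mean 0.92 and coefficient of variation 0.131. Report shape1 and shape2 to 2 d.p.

shape1 = 3.74, shape2 = 0.33

σ = CV·μ = 0.131×0.92 = 0.12052, so σ² = 0.014525.
s+1 = μ(1−μ)/σ² = 0.0736/0.014525 = 5.0671, so s = shape1+shape2 = 4.0671.
shape1 = μs = 3.74, shape2 = (1−μ)s = 0.33.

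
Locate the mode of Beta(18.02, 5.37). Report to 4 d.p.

0.7957

The density x^(α−1)(1−x)^(β−1) is maximised at (α−1)/(α+β−2) = 17.02/21.39 = 0.7957.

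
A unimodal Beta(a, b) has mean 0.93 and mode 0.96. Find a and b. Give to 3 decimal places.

a = 28.520, b = 2.147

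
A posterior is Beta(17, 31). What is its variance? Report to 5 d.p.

α+β = 48 and αβ = 527, so Var = αβ/[(α+β)²(α+β+1)] = 527/112896 = 0.00467.

0.00467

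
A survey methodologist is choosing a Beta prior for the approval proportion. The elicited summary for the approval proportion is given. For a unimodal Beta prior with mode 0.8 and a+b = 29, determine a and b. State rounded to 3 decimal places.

a = 22.600, b = 6.400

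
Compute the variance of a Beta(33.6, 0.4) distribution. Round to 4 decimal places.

α+β = 34.0 and αβ = 13.44, so Var = αβ/[(α+β)²(α+β+1)] = 13.44/40460.000 = 0.0003.

0.0003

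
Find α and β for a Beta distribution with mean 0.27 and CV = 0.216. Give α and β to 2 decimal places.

α = 15.38, β = 41.57

Var = (CV·μ)² = (0.216×0.27)² = 0.003401.
α+β = μ(1−μ)/Var − 1 = 0.1971/0.003401 − 1 = 56.9498.
Thus α = 0.27·56.9498 = 15.38 and β = 0.73·56.9498 = 41.57.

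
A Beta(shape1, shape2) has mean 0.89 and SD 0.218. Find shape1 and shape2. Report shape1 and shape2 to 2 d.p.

shape1 = 0.94, shape2 = 0.12

σ² = 0.218² = 0.047524.
With s = shape1+shape2, Var = μ(1−μ)/(s+1), so s+1 = (0.89×0.11)/0.047524 = 2.0600 and s = 1.0600.
shape1 = μs = 0.94, shape2 = (1−μ)s = 0.12.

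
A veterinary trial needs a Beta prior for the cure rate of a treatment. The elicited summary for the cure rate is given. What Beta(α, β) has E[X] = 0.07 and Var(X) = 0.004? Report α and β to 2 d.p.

α = 1.07, β = 14.21

By moment matching, α+β = μ(1−μ)/σ² − 1 = (0.07·0.93)/0.004 − 1 = 16.2750 − 1 = 15.2750.
Since α/(α+β) = μ, α = 0.07·15.2750 = 1.07 and β = 0.93·15.2750 = 14.21.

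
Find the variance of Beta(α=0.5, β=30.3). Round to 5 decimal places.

α+β = 30.8 and αβ = 15.15, so Var = αβ/[(α+β)²(α+β+1)] = 15.15/30166.752 = 0.00050.

0.00050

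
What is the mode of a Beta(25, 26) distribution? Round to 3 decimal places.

With α,β > 1, mode = (α−1)/(α+β−2) = 24/49 = 0.490.

0.490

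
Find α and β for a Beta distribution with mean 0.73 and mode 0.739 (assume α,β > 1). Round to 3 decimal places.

Let s = α+β. Mean gives α = μs = 0.73s; mode gives (α−1)/(s−2) = 0.739.
Substituting: 0.73s − 1 = 0.739(s−2) = 0.739s − 1.478, so -0.009s = -0.478 and s = 53.1111.
Then α = 0.73×53.1111 = 38.771 and β = s−α = 14.340.

α = 38.771, β = 14.340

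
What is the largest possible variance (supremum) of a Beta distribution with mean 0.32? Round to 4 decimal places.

0.2176

Var = μ(1−μ)/(α+β+1), which approaches μ(1−μ) as α+β → 0.
So the supremum is μ(1−μ) = 0.32×0.68 = 0.2176.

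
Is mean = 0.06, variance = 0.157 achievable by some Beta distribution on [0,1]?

A Beta with mean μ has variance μ(1−μ)/(α+β+1) < μ(1−μ).
Here μ(1−μ) = 0.06×0.94 = 0.0564, and 0.157 ≥ 0.0564.

No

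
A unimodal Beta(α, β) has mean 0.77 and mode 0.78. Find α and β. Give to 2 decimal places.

α = 43.12, β = 12.88

With s = α+β: μ = α/s and mode = (α−1)/(s−2). Eliminating α = μs,
μs − 1 = m(s−2) ⇒ s(μ−m) = 1−2m ⇒ s = -0.56/-0.01 = 56.0000.
So α = μs = 43.12, β = (1−μ)s = 12.88.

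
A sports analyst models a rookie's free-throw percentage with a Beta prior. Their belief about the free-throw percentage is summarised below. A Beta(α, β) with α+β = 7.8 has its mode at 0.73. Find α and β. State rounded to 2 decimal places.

α = 5.23, β = 2.57

Since the density peak of Beta(α,β) is at (α−1)/(α+β−2),
α = 1 + 0.73(7.8−2) = 5.23 and β = 7.8 − 5.23 = 2.57.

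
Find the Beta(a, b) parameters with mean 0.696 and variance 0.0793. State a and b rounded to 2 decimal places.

Write ν = a+b; then a = μν and Var = μ(1−μ)/(ν+1).
ν = μ(1−μ)/Var − 1 = 0.211584/0.0793 − 1 = 1.6681.
a = 0.696·1.6681 = 1.16, b = 0.304·1.6681 = 0.51.

a = 1.16, b = 0.51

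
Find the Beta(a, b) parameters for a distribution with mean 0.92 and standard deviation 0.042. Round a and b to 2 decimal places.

a = 37.47, b = 3.26

First σ² = 0.001764. Setting a = μn, b = (1−μ)n with n = a+b,
μ(1−μ)/(n+1) = 0.001764 ⇒ n+1 = 0.0736/0.001764 = 41.7234 ⇒ n = 40.7234.
Hence a = 0.92×40.7234 = 37.47, b = 0.08×40.7234 = 3.26.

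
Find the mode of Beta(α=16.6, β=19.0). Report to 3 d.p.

0.464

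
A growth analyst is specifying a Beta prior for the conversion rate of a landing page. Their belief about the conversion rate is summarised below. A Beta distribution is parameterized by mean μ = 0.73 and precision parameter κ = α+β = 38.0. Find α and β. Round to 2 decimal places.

Split κ in proportion μ : (1−μ): α = 0.73·38.0 = 27.74, β = 38.0 − 27.74 = 10.26.

α = 27.74, β = 10.26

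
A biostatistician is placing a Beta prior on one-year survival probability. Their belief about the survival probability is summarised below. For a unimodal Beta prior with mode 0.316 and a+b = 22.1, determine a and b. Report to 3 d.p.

a = 7.352, b = 14.748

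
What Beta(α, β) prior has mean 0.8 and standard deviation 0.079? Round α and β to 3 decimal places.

α = 19.710, β = 4.927

First σ² = 0.006241. Setting α = μn, β = (1−μ)n with n = α+β,
μ(1−μ)/(n+1) = 0.006241 ⇒ n+1 = 0.16/0.006241 = 25.6369 ⇒ n = 24.6369.
Hence α = 0.8×24.6369 = 19.710, β = 0.2×24.6369 = 4.927.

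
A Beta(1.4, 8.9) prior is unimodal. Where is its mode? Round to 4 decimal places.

The density x^(α−1)(1−x)^(β−1) is maximised at (α−1)/(α+β−2) = 0.4/8.3 = 0.0482.

0.0482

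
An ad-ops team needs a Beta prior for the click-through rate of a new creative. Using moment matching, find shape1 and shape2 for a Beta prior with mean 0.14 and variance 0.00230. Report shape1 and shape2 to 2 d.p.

shape1 = 7.19, shape2 = 44.16

Let s = shape1+shape2. The Beta variance is μ(1−μ)/(s+1).
So s+1 = μ(1−μ)/σ² = (0.14×0.86)/0.00230 = 0.1204/0.00230 = 52.3478, giving s = 51.3478.
Then shape1 = μs = 0.14×51.3478 = 7.19 and shape2 = (1−μ)s = 0.86×51.3478 = 44.16.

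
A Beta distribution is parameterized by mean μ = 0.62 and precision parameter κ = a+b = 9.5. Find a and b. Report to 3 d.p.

a = 5.890, b = 3.610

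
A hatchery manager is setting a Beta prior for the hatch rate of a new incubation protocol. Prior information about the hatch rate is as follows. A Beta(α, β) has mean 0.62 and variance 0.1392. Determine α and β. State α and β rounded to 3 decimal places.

α = 0.429, β = 0.263

Write ν = α+β; then α = μν and Var = μ(1−μ)/(ν+1).
ν = μ(1−μ)/Var − 1 = 0.2356/0.1392 − 1 = 0.6925.
α = 0.62·0.6925 = 0.429, β = 0.38·0.6925 = 0.263.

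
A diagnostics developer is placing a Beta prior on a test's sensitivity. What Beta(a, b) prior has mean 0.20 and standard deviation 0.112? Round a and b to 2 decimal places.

a = 2.35, b = 9.40

Variance = 0.112² = 0.012544. The moment-matching identity a+b = μ(1−μ)/Var − 1 gives
a+b = 0.1600/0.012544 − 1 = 11.7551, so a = μ·11.7551 = 2.35 and b = (1−μ)·11.7551 = 9.40.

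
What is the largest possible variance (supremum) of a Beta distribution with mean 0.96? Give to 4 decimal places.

0.0384

For fixed mean μ the Beta variance is μ(1−μ)/(α+β+1), increasing as α+β decreases.
Its least upper bound (not attained) is μ(1−μ) = 0.96·0.04 = 0.0384.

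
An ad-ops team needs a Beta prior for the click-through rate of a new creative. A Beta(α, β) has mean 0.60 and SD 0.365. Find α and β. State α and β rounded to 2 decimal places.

σ² = 0.365² = 0.133225.
With s = α+β, Var = μ(1−μ)/(s+1), so s+1 = (0.60×0.40)/0.133225 = 1.8015 and s = 0.8015.
α = μs = 0.48, β = (1−μ)s = 0.32.

α = 0.48, β = 0.32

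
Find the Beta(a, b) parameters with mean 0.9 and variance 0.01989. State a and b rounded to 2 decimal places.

Let s = a+b. The Beta variance is μ(1−μ)/(s+1).
So s+1 = μ(1−μ)/σ² = (0.9×0.1)/0.01989 = 0.09/0.01989 = 4.5249, giving s = 3.5249.
Then a = μs = 0.9×3.5249 = 3.17 and b = (1−μ)s = 0.1×3.5249 = 0.35.

a = 3.17, b = 0.35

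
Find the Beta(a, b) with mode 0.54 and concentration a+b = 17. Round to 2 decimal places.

Mode = (a−1)/(κ−2) with κ = a+b, so a−1 = 0.54·15 = 8.10.
a = 9.10; b = κ − a = 7.90.

a = 9.10, b = 7.90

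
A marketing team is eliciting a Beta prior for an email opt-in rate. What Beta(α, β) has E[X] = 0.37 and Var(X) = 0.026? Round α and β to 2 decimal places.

α = 2.95, β = 5.02

Write ν = α+β; then α = μν and Var = μ(1−μ)/(ν+1).
ν = μ(1−μ)/Var − 1 = 0.2331/0.026 − 1 = 7.9654.
α = 0.37·7.9654 = 2.95, β = 0.63·7.9654 = 5.02.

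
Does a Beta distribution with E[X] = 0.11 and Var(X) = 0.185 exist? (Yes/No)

A Beta with mean μ has variance μ(1−μ)/(α+β+1) < μ(1−μ).
Here μ(1−μ) = 0.11×0.89 = 0.0979, and 0.185 ≥ 0.0979.

No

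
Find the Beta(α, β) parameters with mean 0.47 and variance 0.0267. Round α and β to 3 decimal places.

α = 3.915, β = 4.415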